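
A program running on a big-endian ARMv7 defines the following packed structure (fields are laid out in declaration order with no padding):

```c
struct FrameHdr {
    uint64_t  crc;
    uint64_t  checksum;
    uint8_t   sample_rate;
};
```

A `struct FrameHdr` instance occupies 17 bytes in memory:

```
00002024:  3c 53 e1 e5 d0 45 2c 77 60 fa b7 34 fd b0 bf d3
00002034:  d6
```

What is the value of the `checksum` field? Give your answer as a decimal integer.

`checksum` follows `crc` (8 bytes), so it starts at byte offset 8 and occupies 8 bytes.
Bytes at offsets 8..15: 60 FA B7 34 FD B0 BF D3.
Big-endian: lowest address holds the most-significant byte.
The bytes are already most-significant first: 0x60FAB734FDB0BFD3.
0x60FAB734FDB0BFD3 = 6988099210041147347.

6988099210041147347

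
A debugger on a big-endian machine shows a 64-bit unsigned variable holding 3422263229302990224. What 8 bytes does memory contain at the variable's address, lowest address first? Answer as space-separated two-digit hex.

2F 7E 52 46 6E 7C 65 90

3422263229302990224 in hexadecimal, padded to 64 bits, is 0x2F7E52466E7C6590.
Split into bytes (most-significant first): 2F 7E 52 46 6E 7C 65 90.
Big-endian stores the most-significant byte at the lowest address.
So the memory order matches the most-significant-first order: 2F 7E 52 46 6E 7C 65 90.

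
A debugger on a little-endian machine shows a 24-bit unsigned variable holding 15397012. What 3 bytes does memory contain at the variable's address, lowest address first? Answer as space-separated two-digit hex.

94 F0 EA

15397012 in hexadecimal, padded to 24 bits, is 0xEAF094.
Split into bytes (most-significant first): EA F0 94.
Little-endian stores the least-significant byte at the lowest address.
So at ascending addresses the bytes are 94 F0 EA.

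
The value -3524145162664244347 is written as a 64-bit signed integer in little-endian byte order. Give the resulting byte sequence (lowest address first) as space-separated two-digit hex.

85 8B 7C 72 A5 B8 17 CF

Two's complement of -3524145162664244347 in 64 bits: 3524145162664244347 = 0x30E8475A8D83747B; invert → 0xCF17B8A5727C8B84; add 1 → 0xCF17B8A5727C8B85.
Split into bytes (most-significant first): CF 17 B8 A5 72 7C 8B 85.
In little-endian order the low byte comes first in memory.
So at ascending addresses the bytes are 85 8B 7C 72 A5 B8 17 CF.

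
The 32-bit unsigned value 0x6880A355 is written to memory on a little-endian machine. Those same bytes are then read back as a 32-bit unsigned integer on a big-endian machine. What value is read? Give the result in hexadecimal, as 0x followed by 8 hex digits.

0x55A38068

Stored little-endian, the bytes at ascending addresses are 55 A3 80 68.
Read back as big-endian, the last byte is least significant, giving 0x55A38068.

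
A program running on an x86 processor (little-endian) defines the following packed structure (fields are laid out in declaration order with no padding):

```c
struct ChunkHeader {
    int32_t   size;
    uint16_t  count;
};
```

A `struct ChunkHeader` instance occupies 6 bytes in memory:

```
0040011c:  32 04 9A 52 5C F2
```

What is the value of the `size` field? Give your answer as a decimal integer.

`size` is the first field, at byte offset 0, occupying 4 bytes.
Bytes at offsets 0..3: 32 04 9A 52.
In little-endian order the low byte comes first in memory.
Reassemble most-significant byte first: 52 9A 04 32 → 0x529A0432.
0x529A0432 = 1385825330.

1385825330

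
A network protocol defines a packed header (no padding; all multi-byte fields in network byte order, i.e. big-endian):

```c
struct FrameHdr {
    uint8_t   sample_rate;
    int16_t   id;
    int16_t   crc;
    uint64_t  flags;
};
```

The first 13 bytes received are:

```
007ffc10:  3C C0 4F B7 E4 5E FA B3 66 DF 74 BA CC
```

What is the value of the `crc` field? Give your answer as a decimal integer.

`crc` follows `sample_rate` (1 B), `id` (2 B), so it starts at offset 1 + 2 = 3 and occupies 2 bytes.
Bytes at offsets 3..4: B7 E4.
Big-endian: lowest address holds the most-significant byte.
The bytes are already most-significant first: 0xB7E4.
Top bit is set, so as a signed 16-bit value this is 0xB7E4 − 2^16 = -18460.

-18460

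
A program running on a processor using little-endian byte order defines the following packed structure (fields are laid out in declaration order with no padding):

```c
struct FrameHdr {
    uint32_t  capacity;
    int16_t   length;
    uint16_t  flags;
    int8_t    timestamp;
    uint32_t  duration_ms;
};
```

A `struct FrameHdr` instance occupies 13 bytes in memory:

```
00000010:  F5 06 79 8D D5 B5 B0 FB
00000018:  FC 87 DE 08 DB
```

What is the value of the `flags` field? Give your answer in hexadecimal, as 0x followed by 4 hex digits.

`flags` follows `capacity` (4 B), `length` (2 B), so it starts at offset 4 + 2 = 6 and occupies 2 bytes.
Bytes at offsets 6..7: B0 FB.
Little-endian: lowest address holds the least-significant byte.
Reassemble most-significant byte first: FB B0 → 0xFBB0.

0xFBB0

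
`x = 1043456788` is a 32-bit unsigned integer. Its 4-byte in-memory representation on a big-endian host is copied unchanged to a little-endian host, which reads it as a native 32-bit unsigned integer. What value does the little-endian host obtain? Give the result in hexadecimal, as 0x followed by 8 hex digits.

1043456788 in 32-bit hexadecimal is 0x3E31E314.
Stored big-endian, the bytes at ascending addresses are 3E 31 E3 14.
Read back as little-endian, the first byte is least significant, giving 0x14E3313E.

0x14E3313E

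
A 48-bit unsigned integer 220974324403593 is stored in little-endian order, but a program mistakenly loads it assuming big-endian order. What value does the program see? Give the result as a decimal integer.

220974324403593 in 48-bit hexadecimal is 0xC8F9981C4D89.
Stored little-endian, the bytes at ascending addresses are 89 4D 1C 98 F9 C8.
Read back as big-endian, the last byte is least significant, giving 0x894D1C98F9C8.
0x894D1C98F9C8 = 150964285274568.

150964285274568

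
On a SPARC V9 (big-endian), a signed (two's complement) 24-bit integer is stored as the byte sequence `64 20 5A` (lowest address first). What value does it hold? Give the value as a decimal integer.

6561882

In big-endian order the high byte comes first in memory.
The bytes are already most-significant first: 0x64205A.
0x64205A = 6561882.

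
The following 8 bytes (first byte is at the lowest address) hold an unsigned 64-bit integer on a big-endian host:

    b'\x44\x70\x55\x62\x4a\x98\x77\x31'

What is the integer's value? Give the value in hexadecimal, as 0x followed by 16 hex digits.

0x447055624A987731

In big-endian order the high byte comes first in memory.
The bytes are already most-significant first: 0x447055624A987731.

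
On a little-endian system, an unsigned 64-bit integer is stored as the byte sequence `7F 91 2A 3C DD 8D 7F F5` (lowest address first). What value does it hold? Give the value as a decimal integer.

In little-endian order the low byte comes first in memory.
Reassemble most-significant byte first: F5 7F 8D DD 3C 2A 91 7F → 0xF57F8DDD3C2A917F.
0xF57F8DDD3C2A917F = 17690013842671309183.

17690013842671309183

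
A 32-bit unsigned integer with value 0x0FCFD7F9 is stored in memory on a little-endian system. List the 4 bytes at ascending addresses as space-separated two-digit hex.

F9 D7 CF 0F

Split into bytes (most-significant first): 0F CF D7 F9.
In little-endian order the low byte comes first in memory.
So at ascending addresses the bytes are F9 D7 CF 0F.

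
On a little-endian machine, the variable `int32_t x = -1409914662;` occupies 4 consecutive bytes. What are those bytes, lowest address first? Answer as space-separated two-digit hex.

Two's complement of -1409914662 in 32 bits: 1409914662 = 0x54099726; invert → 0xABF668D9; add 1 → 0xABF668DA.
Split into bytes (most-significant first): AB F6 68 DA.
Little-endian stores the least-significant byte at the lowest address.
So at ascending addresses the bytes are DA 68 F6 AB.

DA 68 F6 AB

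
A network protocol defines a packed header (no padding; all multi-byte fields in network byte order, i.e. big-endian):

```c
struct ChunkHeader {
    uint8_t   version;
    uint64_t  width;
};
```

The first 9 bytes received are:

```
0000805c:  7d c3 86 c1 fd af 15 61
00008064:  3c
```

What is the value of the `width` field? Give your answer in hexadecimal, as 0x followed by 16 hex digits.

`width` follows `version` (1 byte), so it starts at byte offset 1 and occupies 8 bytes.
Bytes at offsets 1..8: C3 86 C1 FD AF 15 61 3C.
Big-endian stores the most-significant byte at the lowest address.
The bytes are already most-significant first: 0xC386C1FDAF15613C.

0xC386C1FDAF15613C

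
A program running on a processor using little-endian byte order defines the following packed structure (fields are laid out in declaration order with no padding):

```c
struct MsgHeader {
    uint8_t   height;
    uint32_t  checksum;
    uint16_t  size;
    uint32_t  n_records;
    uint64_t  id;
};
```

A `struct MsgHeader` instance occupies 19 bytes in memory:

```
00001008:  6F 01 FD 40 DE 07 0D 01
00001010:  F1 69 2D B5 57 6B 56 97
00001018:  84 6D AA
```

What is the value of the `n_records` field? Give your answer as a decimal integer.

761917697

`n_records` follows `height` (1 B), `checksum` (4 B), `size` (2 B), so it starts at offset 1 + 4 + 2 = 7 and occupies 4 bytes.
Bytes at offsets 7..10: 01 F1 69 2D.
Little-endian stores the least-significant byte at the lowest address.
Reassemble most-significant byte first: 2D 69 F1 01 → 0x2D69F101.
0x2D69F101 = 761917697.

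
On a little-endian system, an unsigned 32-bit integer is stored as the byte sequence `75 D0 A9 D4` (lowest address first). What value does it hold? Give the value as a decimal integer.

3567898741

Little-endian stores the least-significant byte at the lowest address.
Reassemble most-significant byte first: D4 A9 D0 75 → 0xD4A9D075.
0xD4A9D075 = 3567898741.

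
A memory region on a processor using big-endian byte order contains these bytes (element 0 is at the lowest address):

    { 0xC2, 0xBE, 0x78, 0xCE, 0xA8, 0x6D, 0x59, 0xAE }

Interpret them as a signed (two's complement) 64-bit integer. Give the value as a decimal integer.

-4413957755792172626

Big-endian stores the most-significant byte at the lowest address.
The bytes are already most-significant first: 0xC2BE78CEA86D59AE.
Top bit is set, so as a signed 64-bit value this is 0xC2BE78CEA86D59AE − 2^64 = -4413957755792172626.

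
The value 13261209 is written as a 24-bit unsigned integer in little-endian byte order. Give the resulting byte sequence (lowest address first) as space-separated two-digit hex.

13261209 in hexadecimal, padded to 24 bits, is 0xCA5999.
Split into bytes (most-significant first): CA 59 99.
Little-endian: lowest address holds the least-significant byte.
So at ascending addresses the bytes are 99 59 CA.

99 59 CA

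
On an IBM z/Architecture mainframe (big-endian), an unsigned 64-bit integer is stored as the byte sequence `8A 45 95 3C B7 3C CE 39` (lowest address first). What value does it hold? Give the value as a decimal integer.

9963533838631882297

Big-endian stores the most-significant byte at the lowest address.
The bytes are already most-significant first: 0x8A45953CB73CCE39.
0x8A45953CB73CCE39 = 9963533838631882297.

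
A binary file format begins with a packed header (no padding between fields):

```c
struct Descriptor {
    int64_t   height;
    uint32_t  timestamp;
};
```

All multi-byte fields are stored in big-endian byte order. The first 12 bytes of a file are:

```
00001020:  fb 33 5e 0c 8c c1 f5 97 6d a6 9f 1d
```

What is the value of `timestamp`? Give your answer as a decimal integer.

`timestamp` follows `height` (8 bytes), so it starts at byte offset 8 and occupies 4 bytes.
Bytes at offsets 8..11: 6D A6 9F 1D.
Big-endian: lowest address holds the most-significant byte.
The bytes are already most-significant first: 0x6DA69F1D.
0x6DA69F1D = 1839636253.

1839636253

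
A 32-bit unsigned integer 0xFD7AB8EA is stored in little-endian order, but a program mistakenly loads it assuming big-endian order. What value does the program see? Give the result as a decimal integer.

Stored little-endian, the bytes at ascending addresses are EA B8 7A FD.
Read back as big-endian, the last byte is least significant, giving 0xEAB87AFD.
0xEAB87AFD = 3937958653.

3937958653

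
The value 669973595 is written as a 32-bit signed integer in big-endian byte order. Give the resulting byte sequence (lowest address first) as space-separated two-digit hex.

669973595 in hexadecimal, padded to 32 bits, is 0x27EEFC5B.
Split into bytes (most-significant first): 27 EE FC 5B.
In big-endian order the high byte comes first in memory.
So the memory order matches the most-significant-first order: 27 EE FC 5B.

27 EE FC 5B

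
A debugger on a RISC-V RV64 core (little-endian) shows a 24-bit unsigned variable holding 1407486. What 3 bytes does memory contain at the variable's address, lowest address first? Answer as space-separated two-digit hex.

1407486 in hexadecimal, padded to 24 bits, is 0x1579FE.
Split into bytes (most-significant first): 15 79 FE.
Little-endian stores the least-significant byte at the lowest address.
So at ascending addresses the bytes are FE 79 15.

FE 79 15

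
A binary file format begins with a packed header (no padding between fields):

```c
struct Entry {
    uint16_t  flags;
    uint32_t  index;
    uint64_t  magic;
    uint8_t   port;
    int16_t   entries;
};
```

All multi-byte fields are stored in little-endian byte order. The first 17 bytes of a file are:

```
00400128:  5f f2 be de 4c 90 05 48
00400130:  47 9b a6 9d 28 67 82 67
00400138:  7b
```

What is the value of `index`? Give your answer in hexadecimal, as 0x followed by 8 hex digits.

0x904CDEBE

`index` follows `flags` (2 bytes), so it starts at byte offset 2 and occupies 4 bytes.
Bytes at offsets 2..5: BE DE 4C 90.
Little-endian stores the least-significant byte at the lowest address.
Reassemble most-significant byte first: 90 4C DE BE → 0x904CDEBE.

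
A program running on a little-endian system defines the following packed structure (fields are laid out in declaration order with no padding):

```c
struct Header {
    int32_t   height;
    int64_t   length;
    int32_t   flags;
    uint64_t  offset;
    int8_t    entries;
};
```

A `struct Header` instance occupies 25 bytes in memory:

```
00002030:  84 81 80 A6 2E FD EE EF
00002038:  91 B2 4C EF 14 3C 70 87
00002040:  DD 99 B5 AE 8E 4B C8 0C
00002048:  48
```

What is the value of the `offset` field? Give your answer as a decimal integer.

921069199985842653

`offset` follows `height` (4 B), `length` (8 B), `flags` (4 B), so it starts at offset 4 + 8 + 4 = 16 and occupies 8 bytes.
Bytes at offsets 16..23: DD 99 B5 AE 8E 4B C8 0C.
In little-endian order the low byte comes first in memory.
Reassemble most-significant byte first: 0C C8 4B 8E AE B5 99 DD → 0x0CC84B8EAEB599DD.
0x0CC84B8EAEB599DD = 921069199985842653.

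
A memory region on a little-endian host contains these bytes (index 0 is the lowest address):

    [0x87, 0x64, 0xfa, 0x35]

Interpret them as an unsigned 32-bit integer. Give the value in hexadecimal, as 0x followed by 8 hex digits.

0x35FA6487

Little-endian: lowest address holds the least-significant byte.
Reassemble most-significant byte first: 35 FA 64 87 → 0x35FA6487.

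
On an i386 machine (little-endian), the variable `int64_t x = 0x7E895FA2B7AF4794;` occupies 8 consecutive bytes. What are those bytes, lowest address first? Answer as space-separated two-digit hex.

94 47 AF B7 A2 5F 89 7E

Split into bytes (most-significant first): 7E 89 5F A2 B7 AF 47 94.
In little-endian order the low byte comes first in memory.
So at ascending addresses the bytes are 94 47 AF B7 A2 5F 89 7E.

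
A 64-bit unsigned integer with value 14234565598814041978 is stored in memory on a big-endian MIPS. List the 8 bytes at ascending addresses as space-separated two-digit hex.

C5 8B 55 FE 81 4E 77 7A

14234565598814041978 in hexadecimal, padded to 64 bits, is 0xC58B55FE814E777A.
Split into bytes (most-significant first): C5 8B 55 FE 81 4E 77 7A.
In big-endian order the high byte comes first in memory.
So the memory order matches the most-significant-first order: C5 8B 55 FE 81 4E 77 7A.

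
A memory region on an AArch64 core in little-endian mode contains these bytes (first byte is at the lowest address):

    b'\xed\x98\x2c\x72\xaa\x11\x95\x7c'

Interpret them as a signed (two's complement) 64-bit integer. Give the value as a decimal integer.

Little-endian stores the least-significant byte at the lowest address.
Reassemble most-significant byte first: 7C 95 11 AA 72 2C 98 ED → 0x7C9511AA722C98ED.
0x7C9511AA722C98ED = 8977100855990589677.

8977100855990589677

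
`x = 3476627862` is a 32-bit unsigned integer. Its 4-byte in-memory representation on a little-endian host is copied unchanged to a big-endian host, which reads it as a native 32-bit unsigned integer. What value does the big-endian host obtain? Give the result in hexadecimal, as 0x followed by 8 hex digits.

3476627862 in 32-bit hexadecimal is 0xCF392196.
Stored little-endian, the bytes at ascending addresses are 96 21 39 CF.
Read back as big-endian, the last byte is least significant, giving 0x962139CF.

0x962139CF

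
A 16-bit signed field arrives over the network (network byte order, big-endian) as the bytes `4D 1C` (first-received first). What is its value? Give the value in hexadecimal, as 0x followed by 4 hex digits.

0x4D1C

In big-endian order the high byte comes first in memory.
The bytes are already most-significant first: 0x4D1C.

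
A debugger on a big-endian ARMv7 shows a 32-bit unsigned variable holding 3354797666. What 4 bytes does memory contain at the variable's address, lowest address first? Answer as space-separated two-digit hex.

C7 F6 26 62

3354797666 in hexadecimal, padded to 32 bits, is 0xC7F62662.
Split into bytes (most-significant first): C7 F6 26 62.
In big-endian order the high byte comes first in memory.
So the memory order matches the most-significant-first order: C7 F6 26 62.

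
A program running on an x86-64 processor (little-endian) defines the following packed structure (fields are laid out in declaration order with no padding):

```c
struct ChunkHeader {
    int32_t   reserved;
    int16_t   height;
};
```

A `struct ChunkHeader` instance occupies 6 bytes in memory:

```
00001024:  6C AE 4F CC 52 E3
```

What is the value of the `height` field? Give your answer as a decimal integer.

-7342

`height` follows `reserved` (4 bytes), so it starts at byte offset 4 and occupies 2 bytes.
Bytes at offsets 4..5: 52 E3.
Little-endian stores the least-significant byte at the lowest address.
Reassemble most-significant byte first: E3 52 → 0xE352.
Top bit is set, so as a signed 16-bit value this is 0xE352 − 2^16 = -7342.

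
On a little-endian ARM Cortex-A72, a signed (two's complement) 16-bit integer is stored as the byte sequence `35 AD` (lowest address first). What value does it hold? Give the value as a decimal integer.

Little-endian: lowest address holds the least-significant byte.
Reassemble most-significant byte first: AD 35 → 0xAD35.
Top bit is set, so as a signed 16-bit value this is 0xAD35 − 2^16 = -21195.

-21195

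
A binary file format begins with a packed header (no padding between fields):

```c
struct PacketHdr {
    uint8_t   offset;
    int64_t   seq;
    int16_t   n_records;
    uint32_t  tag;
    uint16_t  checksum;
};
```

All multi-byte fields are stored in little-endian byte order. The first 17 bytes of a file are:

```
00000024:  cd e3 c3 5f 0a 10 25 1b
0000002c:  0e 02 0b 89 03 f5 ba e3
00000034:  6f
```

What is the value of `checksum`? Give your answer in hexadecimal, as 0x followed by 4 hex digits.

0x6FE3

`checksum` follows `offset` (1 B), `seq` (8 B), `n_records` (2 B), `tag` (4 B), so it starts at offset 1 + 8 + 2 + 4 = 15 and occupies 2 bytes.
Bytes at offsets 15..16: E3 6F.
Little-endian: lowest address holds the least-significant byte.
Reassemble most-significant byte first: 6F E3 → 0x6FE3.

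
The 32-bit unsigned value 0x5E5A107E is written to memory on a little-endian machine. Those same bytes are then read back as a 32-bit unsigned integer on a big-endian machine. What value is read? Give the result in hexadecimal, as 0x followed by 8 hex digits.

Stored little-endian, the bytes at ascending addresses are 7E 10 5A 5E.
Read back as big-endian, the last byte is least significant, giving 0x7E105A5E.

0x7E105A5E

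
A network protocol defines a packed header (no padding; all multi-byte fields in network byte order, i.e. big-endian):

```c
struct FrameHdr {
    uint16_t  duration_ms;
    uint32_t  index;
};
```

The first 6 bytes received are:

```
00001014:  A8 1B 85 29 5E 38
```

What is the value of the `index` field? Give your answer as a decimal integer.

2234080824

`index` follows `duration_ms` (2 bytes), so it starts at byte offset 2 and occupies 4 bytes.
Bytes at offsets 2..5: 85 29 5E 38.
Big-endian stores the most-significant byte at the lowest address.
The bytes are already most-significant first: 0x85295E38.
0x85295E38 = 2234080824.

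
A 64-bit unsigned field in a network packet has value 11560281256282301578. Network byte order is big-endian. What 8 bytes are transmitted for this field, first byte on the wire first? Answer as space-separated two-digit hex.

A0 6E 5E 8D B8 50 24 8A

11560281256282301578 in hexadecimal, padded to 64 bits, is 0xA06E5E8DB850248A.
Split into bytes (most-significant first): A0 6E 5E 8D B8 50 24 8A.
Big-endian stores the most-significant byte at the lowest address.
So the memory order matches the most-significant-first order: A0 6E 5E 8D B8 50 24 8A.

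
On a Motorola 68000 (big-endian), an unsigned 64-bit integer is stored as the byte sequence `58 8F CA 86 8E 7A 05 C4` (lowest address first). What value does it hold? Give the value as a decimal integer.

Big-endian stores the most-significant byte at the lowest address.
The bytes are already most-significant first: 0x588FCA868E7A05C4.
0x588FCA868E7A05C4 = 6381541876272072132.

6381541876272072132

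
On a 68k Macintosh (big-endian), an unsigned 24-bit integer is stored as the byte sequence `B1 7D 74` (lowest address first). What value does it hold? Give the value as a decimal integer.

11631988

Big-endian: lowest address holds the most-significant byte.
The bytes are already most-significant first: 0xB17D74.
0xB17D74 = 11631988.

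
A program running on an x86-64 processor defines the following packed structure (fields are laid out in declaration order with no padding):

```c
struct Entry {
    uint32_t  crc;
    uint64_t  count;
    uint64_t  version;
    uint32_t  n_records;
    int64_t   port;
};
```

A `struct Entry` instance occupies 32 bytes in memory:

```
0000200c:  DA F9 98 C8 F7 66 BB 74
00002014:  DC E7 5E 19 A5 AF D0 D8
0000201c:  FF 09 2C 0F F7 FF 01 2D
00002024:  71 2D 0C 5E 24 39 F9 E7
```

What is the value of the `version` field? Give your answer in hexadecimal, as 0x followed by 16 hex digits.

`version` follows `crc` (4 B), `count` (8 B), so it starts at offset 4 + 8 = 12 and occupies 8 bytes.
Bytes at offsets 12..19: A5 AF D0 D8 FF 09 2C 0F.
Little-endian stores the least-significant byte at the lowest address.
Reassemble most-significant byte first: 0F 2C 09 FF D8 D0 AF A5 → 0x0F2C09FFD8D0AFA5.

0x0F2C09FFD8D0AFA5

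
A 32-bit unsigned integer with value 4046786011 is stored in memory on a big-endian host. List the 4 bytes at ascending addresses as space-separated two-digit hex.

F1 35 0D DB

4046786011 in hexadecimal, padded to 32 bits, is 0xF1350DDB.
Split into bytes (most-significant first): F1 35 0D DB.
Big-endian stores the most-significant byte at the lowest address.
So the memory order matches the most-significant-first order: F1 35 0D DB.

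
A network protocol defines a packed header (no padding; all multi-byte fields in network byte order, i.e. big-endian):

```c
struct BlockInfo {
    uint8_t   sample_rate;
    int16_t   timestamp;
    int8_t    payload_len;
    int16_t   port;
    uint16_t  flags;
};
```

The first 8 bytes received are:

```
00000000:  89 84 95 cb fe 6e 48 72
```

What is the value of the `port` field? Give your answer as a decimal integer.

`port` follows `sample_rate` (1 B), `timestamp` (2 B), `payload_len` (1 B), so it starts at offset 1 + 2 + 1 = 4 and occupies 2 bytes.
Bytes at offsets 4..5: FE 6E.
In big-endian order the high byte comes first in memory.
The bytes are already most-significant first: 0xFE6E.
Top bit is set, so as a signed 16-bit value this is 0xFE6E − 2^16 = -402.

-402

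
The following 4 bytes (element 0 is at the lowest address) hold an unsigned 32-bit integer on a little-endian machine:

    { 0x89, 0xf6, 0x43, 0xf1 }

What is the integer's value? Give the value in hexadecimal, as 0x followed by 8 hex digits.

Little-endian: lowest address holds the least-significant byte.
Reassemble most-significant byte first: F1 43 F6 89 → 0xF143F689.

0xF143F689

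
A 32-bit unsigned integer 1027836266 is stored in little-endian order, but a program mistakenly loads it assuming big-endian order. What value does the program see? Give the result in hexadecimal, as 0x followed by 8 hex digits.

0x6A89433D

1027836266 in 32-bit hexadecimal is 0x3D43896A.
Stored little-endian, the bytes at ascending addresses are 6A 89 43 3D.
Read back as big-endian, the last byte is least significant, giving 0x6A89433D.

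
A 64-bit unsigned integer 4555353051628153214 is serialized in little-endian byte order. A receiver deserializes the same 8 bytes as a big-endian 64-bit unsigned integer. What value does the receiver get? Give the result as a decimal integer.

4555353051628153214 in 64-bit hexadecimal is 0x3F37DD7714C9A97E.
Stored little-endian, the bytes at ascending addresses are 7E A9 C9 14 77 DD 37 3F.
Read back as big-endian, the last byte is least significant, giving 0x7EA9C91477DD373F.
0x7EA9C91477DD373F = 9127047209590535999.

9127047209590535999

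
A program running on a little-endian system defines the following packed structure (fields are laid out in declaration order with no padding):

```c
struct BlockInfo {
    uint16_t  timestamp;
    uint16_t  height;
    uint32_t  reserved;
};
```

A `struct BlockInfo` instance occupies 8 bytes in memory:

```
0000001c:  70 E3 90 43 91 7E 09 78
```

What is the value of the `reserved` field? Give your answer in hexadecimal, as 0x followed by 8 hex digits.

0x78097E91

`reserved` follows `timestamp` (2 B), `height` (2 B), so it starts at offset 2 + 2 = 4 and occupies 4 bytes.
Bytes at offsets 4..7: 91 7E 09 78.
In little-endian order the low byte comes first in memory.
Reassemble most-significant byte first: 78 09 7E 91 → 0x78097E91.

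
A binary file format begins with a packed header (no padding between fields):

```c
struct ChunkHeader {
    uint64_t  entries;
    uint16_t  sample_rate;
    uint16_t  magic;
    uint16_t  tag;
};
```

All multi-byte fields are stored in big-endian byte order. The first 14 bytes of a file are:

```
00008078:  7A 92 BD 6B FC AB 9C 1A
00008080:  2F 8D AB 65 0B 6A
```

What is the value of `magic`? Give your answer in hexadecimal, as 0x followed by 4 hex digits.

`magic` follows `entries` (8 B), `sample_rate` (2 B), so it starts at offset 8 + 2 = 10 and occupies 2 bytes.
Bytes at offsets 10..11: AB 65.
In big-endian order the high byte comes first in memory.
The bytes are already most-significant first: 0xAB65.

0xAB65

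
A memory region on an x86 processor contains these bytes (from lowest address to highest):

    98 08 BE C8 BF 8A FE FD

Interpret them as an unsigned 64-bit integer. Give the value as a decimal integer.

In little-endian order the low byte comes first in memory.
Reassemble most-significant byte first: FD FE 8A BF C8 BE 08 98 → 0xFDFE8ABFC8BE0898.
0xFDFE8ABFC8BE0898 = 18302218491991558296.

18302218491991558296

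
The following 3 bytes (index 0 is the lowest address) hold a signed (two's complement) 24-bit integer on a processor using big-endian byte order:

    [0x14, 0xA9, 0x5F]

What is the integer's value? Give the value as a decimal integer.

1354079

Big-endian: lowest address holds the most-significant byte.
The bytes are already most-significant first: 0x14A95F.
0x14A95F = 1354079.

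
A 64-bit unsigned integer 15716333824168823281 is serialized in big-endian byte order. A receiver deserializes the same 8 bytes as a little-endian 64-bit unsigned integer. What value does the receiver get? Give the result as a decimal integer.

15716333824168823281 in 64-bit hexadecimal is 0xDA1BA258290A09F1.
Stored big-endian, the bytes at ascending addresses are DA 1B A2 58 29 0A 09 F1.
Read back as little-endian, the first byte is least significant, giving 0xF1090A2958A21BDA.
0xF1090A2958A21BDA = 17368424610627984346.

17368424610627984346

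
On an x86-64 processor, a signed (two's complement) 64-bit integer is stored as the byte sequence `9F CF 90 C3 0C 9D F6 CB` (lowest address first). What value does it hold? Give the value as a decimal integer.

Little-endian: lowest address holds the least-significant byte.
Reassemble most-significant byte first: CB F6 9D 0C C3 90 CF 9F → 0xCBF69D0CC390CF9F.
Top bit is set, so as a signed 64-bit value this is 0xCBF69D0CC390CF9F − 2^64 = -3749636961593143393.

-3749636961593143393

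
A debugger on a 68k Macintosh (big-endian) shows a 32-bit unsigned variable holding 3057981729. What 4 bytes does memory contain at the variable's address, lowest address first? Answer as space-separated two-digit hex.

3057981729 in hexadecimal, padded to 32 bits, is 0xB6451921.
Split into bytes (most-significant first): B6 45 19 21.
Big-endian: lowest address holds the most-significant byte.
So the memory order matches the most-significant-first order: B6 45 19 21.

B6 45 19 21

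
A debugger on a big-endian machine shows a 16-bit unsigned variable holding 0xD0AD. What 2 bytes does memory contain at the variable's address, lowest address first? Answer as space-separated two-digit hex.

Split into bytes (most-significant first): D0 AD.
Big-endian stores the most-significant byte at the lowest address.
So the memory order matches the most-significant-first order: D0 AD.

D0 AD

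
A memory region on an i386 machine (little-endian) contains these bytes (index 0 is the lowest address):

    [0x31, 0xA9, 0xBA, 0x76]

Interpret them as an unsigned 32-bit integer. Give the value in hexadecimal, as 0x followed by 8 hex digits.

0x76BAA931

Little-endian stores the least-significant byte at the lowest address.
Reassemble most-significant byte first: 76 BA A9 31 → 0x76BAA931.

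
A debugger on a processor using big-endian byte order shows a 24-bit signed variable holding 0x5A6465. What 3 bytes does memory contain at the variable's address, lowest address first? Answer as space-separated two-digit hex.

5A 64 65

Split into bytes (most-significant first): 5A 64 65.
Big-endian: lowest address holds the most-significant byte.
So the memory order matches the most-significant-first order: 5A 64 65.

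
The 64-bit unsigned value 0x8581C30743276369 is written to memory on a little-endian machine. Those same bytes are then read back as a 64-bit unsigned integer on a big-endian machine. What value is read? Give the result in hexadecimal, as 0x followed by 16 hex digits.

0x6963274307C38185

Stored little-endian, the bytes at ascending addresses are 69 63 27 43 07 C3 81 85.
Read back as big-endian, the last byte is least significant, giving 0x6963274307C38185.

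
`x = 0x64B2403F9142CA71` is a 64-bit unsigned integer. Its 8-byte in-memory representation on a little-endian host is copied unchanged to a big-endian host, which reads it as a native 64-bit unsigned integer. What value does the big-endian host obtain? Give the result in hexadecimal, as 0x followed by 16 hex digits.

0x71CA42913F40B264

Stored little-endian, the bytes at ascending addresses are 71 CA 42 91 3F 40 B2 64.
Read back as big-endian, the last byte is least significant, giving 0x71CA42913F40B264.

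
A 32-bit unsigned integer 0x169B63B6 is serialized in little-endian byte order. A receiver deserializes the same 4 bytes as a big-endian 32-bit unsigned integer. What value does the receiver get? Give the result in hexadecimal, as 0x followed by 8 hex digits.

0xB6639B16

Stored little-endian, the bytes at ascending addresses are B6 63 9B 16.
Read back as big-endian, the last byte is least significant, giving 0xB6639B16.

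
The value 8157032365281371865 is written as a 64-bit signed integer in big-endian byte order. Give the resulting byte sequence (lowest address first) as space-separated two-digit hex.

8157032365281371865 in hexadecimal, padded to 64 bits, is 0x713399B7E9F5E6D9.
Split into bytes (most-significant first): 71 33 99 B7 E9 F5 E6 D9.
Big-endian stores the most-significant byte at the lowest address.
So the memory order matches the most-significant-first order: 71 33 99 B7 E9 F5 E6 D9.

71 33 99 B7 E9 F5 E6 D9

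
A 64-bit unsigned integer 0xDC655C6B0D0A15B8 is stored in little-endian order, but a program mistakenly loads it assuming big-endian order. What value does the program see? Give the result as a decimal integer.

13264519330241734108

Stored little-endian, the bytes at ascending addresses are B8 15 0A 0D 6B 5C 65 DC.
Read back as big-endian, the last byte is least significant, giving 0xB8150A0D6B5C65DC.
0xB8150A0D6B5C65DC = 13264519330241734108.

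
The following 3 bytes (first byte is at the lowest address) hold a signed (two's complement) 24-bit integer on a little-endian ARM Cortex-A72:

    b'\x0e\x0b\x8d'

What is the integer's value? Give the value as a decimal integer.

-7533810

Little-endian: lowest address holds the least-significant byte.
Reassemble most-significant byte first: 8D 0B 0E → 0x8D0B0E.
Top bit is set, so as a signed 24-bit value this is 0x8D0B0E − 2^24 = -7533810.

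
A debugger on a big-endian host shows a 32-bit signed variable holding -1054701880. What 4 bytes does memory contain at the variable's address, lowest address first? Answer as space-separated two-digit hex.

C1 22 86 C8

Two's complement of -1054701880 in 32 bits: 1054701880 = 0x3EDD7938; invert → 0xC12286C7; add 1 → 0xC12286C8.
Split into bytes (most-significant first): C1 22 86 C8.
Big-endian: lowest address holds the most-significant byte.
So the memory order matches the most-significant-first order: C1 22 86 C8.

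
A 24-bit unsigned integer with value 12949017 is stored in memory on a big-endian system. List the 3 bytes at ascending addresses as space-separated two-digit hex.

C5 96 19

12949017 in hexadecimal, padded to 24 bits, is 0xC59619.
Split into bytes (most-significant first): C5 96 19.
Big-endian stores the most-significant byte at the lowest address.
So the memory order matches the most-significant-first order: C5 96 19.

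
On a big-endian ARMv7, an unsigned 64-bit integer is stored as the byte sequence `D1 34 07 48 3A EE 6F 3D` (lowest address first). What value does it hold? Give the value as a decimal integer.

15074681859523637053

Big-endian: lowest address holds the most-significant byte.
The bytes are already most-significant first: 0xD13407483AEE6F3D.
0xD13407483AEE6F3D = 15074681859523637053.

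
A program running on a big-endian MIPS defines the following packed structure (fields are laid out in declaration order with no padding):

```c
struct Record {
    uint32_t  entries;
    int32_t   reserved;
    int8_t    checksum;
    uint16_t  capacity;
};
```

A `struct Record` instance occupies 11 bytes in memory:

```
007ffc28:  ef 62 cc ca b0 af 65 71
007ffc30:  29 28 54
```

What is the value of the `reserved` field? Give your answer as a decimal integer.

`reserved` follows `entries` (4 bytes), so it starts at byte offset 4 and occupies 4 bytes.
Bytes at offsets 4..7: B0 AF 65 71.
In big-endian order the high byte comes first in memory.
The bytes are already most-significant first: 0xB0AF6571.
Top bit is set, so as a signed 32-bit value this is 0xB0AF6571 − 2^32 = -1330682511.

-1330682511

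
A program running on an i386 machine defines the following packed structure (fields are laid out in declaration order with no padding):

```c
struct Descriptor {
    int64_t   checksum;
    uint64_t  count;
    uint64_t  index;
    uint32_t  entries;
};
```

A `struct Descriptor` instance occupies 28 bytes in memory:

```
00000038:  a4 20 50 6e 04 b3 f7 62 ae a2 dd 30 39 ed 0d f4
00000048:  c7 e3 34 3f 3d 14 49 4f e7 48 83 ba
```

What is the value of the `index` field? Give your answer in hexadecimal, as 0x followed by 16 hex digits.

0x4F49143D3F34E3C7

`index` follows `checksum` (8 B), `count` (8 B), so it starts at offset 8 + 8 = 16 and occupies 8 bytes.
Bytes at offsets 16..23: C7 E3 34 3F 3D 14 49 4F.
Little-endian: lowest address holds the least-significant byte.
Reassemble most-significant byte first: 4F 49 14 3D 3F 34 E3 C7 → 0x4F49143D3F34E3C7.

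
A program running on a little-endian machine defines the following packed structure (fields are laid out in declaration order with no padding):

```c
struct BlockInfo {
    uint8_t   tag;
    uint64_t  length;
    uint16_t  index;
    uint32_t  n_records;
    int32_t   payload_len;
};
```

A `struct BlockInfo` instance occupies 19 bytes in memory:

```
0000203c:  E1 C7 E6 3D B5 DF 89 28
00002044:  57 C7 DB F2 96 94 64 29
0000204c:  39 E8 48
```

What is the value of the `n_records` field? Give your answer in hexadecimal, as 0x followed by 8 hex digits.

0x649496F2

`n_records` follows `tag` (1 B), `length` (8 B), `index` (2 B), so it starts at offset 1 + 8 + 2 = 11 and occupies 4 bytes.
Bytes at offsets 11..14: F2 96 94 64.
In little-endian order the low byte comes first in memory.
Reassemble most-significant byte first: 64 94 96 F2 → 0x649496F2.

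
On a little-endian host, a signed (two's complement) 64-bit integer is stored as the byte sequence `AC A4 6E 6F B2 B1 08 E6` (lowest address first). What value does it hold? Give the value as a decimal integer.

-1871050265240623956

Little-endian stores the least-significant byte at the lowest address.
Reassemble most-significant byte first: E6 08 B1 B2 6F 6E A4 AC → 0xE608B1B26F6EA4AC.
Top bit is set, so as a signed 64-bit value this is 0xE608B1B26F6EA4AC − 2^64 = -1871050265240623956.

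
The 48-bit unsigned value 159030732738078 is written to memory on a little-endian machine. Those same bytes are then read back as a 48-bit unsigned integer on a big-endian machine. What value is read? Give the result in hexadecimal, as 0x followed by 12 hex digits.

0x1E4E553AA390

159030732738078 in 48-bit hexadecimal is 0x90A33A554E1E.
Stored little-endian, the bytes at ascending addresses are 1E 4E 55 3A A3 90.
Read back as big-endian, the last byte is least significant, giving 0x1E4E553AA390.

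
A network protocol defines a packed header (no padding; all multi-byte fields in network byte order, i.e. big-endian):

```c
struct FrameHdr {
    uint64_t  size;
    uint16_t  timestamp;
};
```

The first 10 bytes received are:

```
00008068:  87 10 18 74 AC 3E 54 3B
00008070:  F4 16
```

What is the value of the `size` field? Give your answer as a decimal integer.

`size` is the first field, at byte offset 0, occupying 8 bytes.
Bytes at offsets 0..7: 87 10 18 74 AC 3E 54 3B.
In big-endian order the high byte comes first in memory.
The bytes are already most-significant first: 0x87101874AC3E543B.
0x87101874AC3E543B = 9732305684132680763.

9732305684132680763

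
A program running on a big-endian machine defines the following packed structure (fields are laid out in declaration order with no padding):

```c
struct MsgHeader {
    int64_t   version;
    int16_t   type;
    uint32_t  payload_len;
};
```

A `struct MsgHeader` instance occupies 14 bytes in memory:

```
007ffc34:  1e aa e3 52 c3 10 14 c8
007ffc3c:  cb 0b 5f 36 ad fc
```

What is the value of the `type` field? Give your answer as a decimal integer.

`type` follows `version` (8 bytes), so it starts at byte offset 8 and occupies 2 bytes.
Bytes at offsets 8..9: CB 0B.
Big-endian: lowest address holds the most-significant byte.
The bytes are already most-significant first: 0xCB0B.
Top bit is set, so as a signed 16-bit value this is 0xCB0B − 2^16 = -13557.

-13557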